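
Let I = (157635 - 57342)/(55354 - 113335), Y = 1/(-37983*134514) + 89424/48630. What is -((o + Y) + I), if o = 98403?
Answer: -7159626255588672890951/72758130514832070 ≈ -98403.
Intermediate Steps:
Y = 76148191376743/41410432848510 (Y = -1/37983*1/134514 + 89424*(1/48630) = -1/5109245262 + 14904/8105 = 76148191376743/41410432848510 ≈ 1.8389)
I = -33431/19327 (I = 100293/(-57981) = 100293*(-1/57981) = -33431/19327 ≈ -1.7298)
-((o + Y) + I) = -((98403 + 76148191376743/41410432848510) - 33431/19327) = -(4074986971783306273/41410432848510 - 33431/19327) = -1*7159626255588672890951/72758130514832070 = -7159626255588672890951/72758130514832070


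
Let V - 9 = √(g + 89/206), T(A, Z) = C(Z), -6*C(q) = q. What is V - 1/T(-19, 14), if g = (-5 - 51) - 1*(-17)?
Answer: 66/7 + I*√1636670/206 ≈ 9.4286 + 6.2103*I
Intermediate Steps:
C(q) = -q/6
T(A, Z) = -Z/6
g = -39 (g = -56 + 17 = -39)
V = 9 + I*√1636670/206 (V = 9 + √(-39 + 89/206) = 9 + √(-7945/206) = 9 + I*√1636670/206 ≈ 9.0 + 6.2103*I)
V - 1/T(-19, 14) = (9 + I*√1636670/206) - 1/((-⅙*14)) = (9 + I*√1636670/206) - 1/(-7/3) = (9 + I*√1636670/206) - 1*(-3/7) = (9 + I*√1636670/206) + 3/7 = 66/7 + I*√1636670/206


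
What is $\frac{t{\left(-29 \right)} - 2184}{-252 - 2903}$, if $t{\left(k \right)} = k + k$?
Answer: $\frac{2242}{3155} \approx 0.71062$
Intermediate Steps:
$t{\left(k \right)} = 2 k$
$\frac{t{\left(-29 \right)} - 2184}{-252 - 2903} = \frac{2 \left(-29\right) - 2184}{-252 - 2903} = \frac{-58 - 2184}{-3155} = \left(-2242\right) \left(- \frac{1}{3155}\right) = \frac{2242}{3155}$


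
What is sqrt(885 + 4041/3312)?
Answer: sqrt(7500967)/92 ≈ 29.769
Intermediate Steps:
sqrt(885 + 4041/3312) = sqrt(885 + 4041*(1/3312)) = sqrt(885 + 449/368) = sqrt(326129/368) = sqrt(7500967)/92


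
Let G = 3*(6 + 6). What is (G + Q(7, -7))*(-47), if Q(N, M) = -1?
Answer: -1645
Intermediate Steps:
G = 36 (G = 3*12 = 36)
(G + Q(7, -7))*(-47) = (36 - 1)*(-47) = 35*(-47) = -1645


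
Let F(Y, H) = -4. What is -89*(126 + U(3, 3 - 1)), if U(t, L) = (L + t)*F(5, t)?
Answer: -9434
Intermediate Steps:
U(t, L) = -4*L - 4*t (U(t, L) = (L + t)*(-4) = -4*L - 4*t)
-89*(126 + U(3, 3 - 1)) = -89*(126 + (-4*(3 - 1) - 4*3)) = -89*(126 + (-4*2 - 12)) = -89*(126 + (-8 - 12)) = -89*(126 - 20) = -89*106 = -9434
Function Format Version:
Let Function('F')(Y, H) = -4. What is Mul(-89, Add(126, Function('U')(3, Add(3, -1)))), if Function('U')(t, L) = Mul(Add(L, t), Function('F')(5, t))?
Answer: -9434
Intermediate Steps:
Function('U')(t, L) = Add(Mul(-4, L), Mul(-4, t)) (Function('U')(t, L) = Mul(Add(L, t), -4) = Add(Mul(-4, L), Mul(-4, t)))
Mul(-89, Add(126, Function('U')(3, Add(3, -1)))) = Mul(-89, Add(126, Add(Mul(-4, Add(3, -1)), Mul(-4, 3)))) = Mul(-89, Add(126, Add(Mul(-4, 2), -12))) = Mul(-89, Add(126, Add(-8, -12))) = Mul(-89, Add(126, -20)) = Mul(-89, 106) = -9434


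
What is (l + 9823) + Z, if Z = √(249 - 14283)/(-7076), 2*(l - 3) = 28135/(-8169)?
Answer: 160509053/16338 - I*√14034/7076 ≈ 9824.3 - 0.016742*I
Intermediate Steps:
l = 20879/16338 (l = 3 + (28135/(-8169))/2 = 3 + (28135*(-1/8169))/2 = 3 + (½)*(-28135/8169) = 3 - 28135/16338 = 20879/16338 ≈ 1.2779)
Z = -I*√14034/7076 (Z = √(-14034)*(-1/7076) = (I*√14034)*(-1/7076) = -I*√14034/7076 ≈ -0.016742*I)
(l + 9823) + Z = (20879/16338 + 9823) - I*√14034/7076 = 160509053/16338 - I*√14034/7076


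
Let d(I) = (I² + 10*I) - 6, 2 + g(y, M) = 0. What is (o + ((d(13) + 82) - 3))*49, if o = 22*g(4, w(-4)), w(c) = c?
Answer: 16072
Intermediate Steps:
g(y, M) = -2 (g(y, M) = -2 + 0 = -2)
d(I) = -6 + I² + 10*I
o = -44 (o = 22*(-2) = -44)
(o + ((d(13) + 82) - 3))*49 = (-44 + (((-6 + 13² + 10*13) + 82) - 3))*49 = (-44 + (((-6 + 169 + 130) + 82) - 3))*49 = (-44 + ((293 + 82) - 3))*49 = (-44 + (375 - 3))*49 = (-44 + 372)*49 = 328*49 = 16072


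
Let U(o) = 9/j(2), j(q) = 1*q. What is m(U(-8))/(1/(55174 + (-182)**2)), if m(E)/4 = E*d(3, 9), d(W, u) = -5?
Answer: -7946820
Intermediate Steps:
j(q) = q
U(o) = 9/2
m(E) = -20*E (m(E) = 4*(E*(-5)) = 4*(-5*E) = -20*E)
m(U(-8))/(1/(55174 + (-182)**2)) = (-20*9/2)/(1/(55174 + (-182)**2)) = -90/(1/(55174 + 33124)) = -90/(1/88298) = -90/1/88298 = -90*88298 = -7946820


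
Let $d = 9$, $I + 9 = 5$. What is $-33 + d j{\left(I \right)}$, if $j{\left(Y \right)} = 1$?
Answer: $-24$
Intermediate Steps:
$I = -4$ ($I = -9 + 5 = -4$)
$-33 + d j{\left(I \right)} = -33 + 9 \cdot 1 = -33 + 9 = -24$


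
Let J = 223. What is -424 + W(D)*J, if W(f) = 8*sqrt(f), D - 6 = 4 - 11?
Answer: -424 + 1784*I ≈ -424.0 + 1784.0*I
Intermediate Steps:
D = -1 (D = 6 + (4 - 11) = 6 - 7 = -1)
-424 + W(D)*J = -424 + (8*sqrt(-1))*223 = -424 + (8*I)*223 = -424 + 1784*I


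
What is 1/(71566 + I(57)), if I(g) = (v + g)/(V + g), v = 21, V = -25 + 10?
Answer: 7/500975 ≈ 1.3973e-5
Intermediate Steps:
V = -15
I(g) = (21 + g)/(-15 + g)
1/(71566 + I(57)) = 1/(71566 + (21 + 57)/(-15 + 57)) = 1/(71566 + 78/42) = 1/(71566 + (1/42)*78) = 1/(71566 + 13/7) = 1/(500975/7) = 7/500975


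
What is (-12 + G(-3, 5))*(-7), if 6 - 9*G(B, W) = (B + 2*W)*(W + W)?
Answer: 1204/9 ≈ 133.78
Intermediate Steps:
G(B, W) = ⅔ - 2*W*(B + 2*W)/9 (G(B, W) = ⅔ - (B + 2*W)*(W + W)/9 = ⅔ - (B + 2*W)*2*W/9 = ⅔ - 2*W*(B + 2*W)/9)
(-12 + G(-3, 5))*(-7) = (-12 + (⅔ - 4/9*5² - 2/9*(-3)*5))*(-7) = (-12 + (⅔ - 4/9*25 + 10/3))*(-7) = (-12 + (⅔ - 100/9 + 10/3))*(-7) = (-12 - 64/9)*(-7) = -172/9*(-7) = 1204/9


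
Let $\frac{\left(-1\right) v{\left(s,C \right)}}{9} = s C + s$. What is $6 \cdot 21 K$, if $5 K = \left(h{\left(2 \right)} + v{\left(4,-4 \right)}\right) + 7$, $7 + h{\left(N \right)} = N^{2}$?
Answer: $\frac{14112}{5} \approx 2822.4$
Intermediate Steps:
$h{\left(N \right)} = -7 + N^{2}$
$v{\left(s,C \right)} = - 9 s - 9 C s$ ($v{\left(s,C \right)} = - 9 \left(s C + s\right) = - 9 \left(C s + s\right) = - 9 \left(s + C s\right) = - 9 s - 9 C s$)
$K = \frac{112}{5}$ ($K = \frac{\left(\left(-7 + 2^{2}\right) - 36 \left(1 - 4\right)\right) + 7}{5} = \frac{\left(\left(-7 + 4\right) - 36 \left(-3\right)\right) + 7}{5} = \frac{\left(-3 + 108\right) + 7}{5} = \frac{105 + 7}{5} = \frac{1}{5} \cdot 112 = \frac{112}{5} \approx 22.4$)
$6 \cdot 21 K = 6 \cdot 21 \cdot \frac{112}{5} = 126 \cdot \frac{112}{5} = \frac{14112}{5}$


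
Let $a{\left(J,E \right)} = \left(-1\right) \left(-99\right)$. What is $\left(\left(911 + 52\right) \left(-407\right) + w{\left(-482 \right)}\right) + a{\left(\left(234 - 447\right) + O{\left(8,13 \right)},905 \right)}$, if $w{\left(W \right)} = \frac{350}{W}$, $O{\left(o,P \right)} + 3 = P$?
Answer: $- \frac{94434097}{241} \approx -3.9184 \cdot 10^{5}$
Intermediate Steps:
$O{\left(o,P \right)} = -3 + P$
$a{\left(J,E \right)} = 99$
$\left(\left(911 + 52\right) \left(-407\right) + w{\left(-482 \right)}\right) + a{\left(\left(234 - 447\right) + O{\left(8,13 \right)},905 \right)} = \left(\left(911 + 52\right) \left(-407\right) + \frac{350}{-482}\right) + 99 = \left(963 \left(-407\right) + 350 \left(- \frac{1}{482}\right)\right) + 99 = \left(-391941 - \frac{175}{241}\right) + 99 = - \frac{94457956}{241} + 99 = - \frac{94434097}{241}$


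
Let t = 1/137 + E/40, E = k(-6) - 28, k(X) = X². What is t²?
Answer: 20164/469225 ≈ 0.042973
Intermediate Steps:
E = 8 (E = (-6)² - 28 = 36 - 28 = 8)
t = 142/685 (t = 1/137 + 8/40 = 1*(1/137) + 8*(1/40) = 1/137 + ⅕ = 142/685 ≈ 0.20730)
t² = (142/685)² = 20164/469225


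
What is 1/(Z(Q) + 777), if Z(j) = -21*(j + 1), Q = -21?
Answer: 1/1197 ≈ 0.00083542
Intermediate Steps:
Z(j) = -21 - 21*j (Z(j) = -21*(1 + j) = -21 - 21*j)
1/(Z(Q) + 777) = 1/((-21 - 21*(-21)) + 777) = 1/((-21 + 441) + 777) = 1/(420 + 777) = 1/1197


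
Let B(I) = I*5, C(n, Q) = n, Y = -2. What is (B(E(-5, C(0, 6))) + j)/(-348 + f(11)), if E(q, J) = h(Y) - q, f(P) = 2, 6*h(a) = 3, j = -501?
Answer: 947/692 ≈ 1.3685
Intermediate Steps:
h(a) = ½ (h(a) = (⅙)*3 = ½)
E(q, J) = ½ - q
B(I) = 5*I
(B(E(-5, C(0, 6))) + j)/(-348 + f(11)) = (5*(½ - 1*(-5)) - 501)/(-348 + 2) = (5*(½ + 5) - 501)/(-346) = (5*(11/2) - 501)*(-1/346) = (55/2 - 501)*(-1/346) = -947/2*(-1/346) = 947/692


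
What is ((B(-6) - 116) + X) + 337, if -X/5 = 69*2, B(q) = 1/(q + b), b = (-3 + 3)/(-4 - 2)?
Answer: -2815/6 ≈ -469.17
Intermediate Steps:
b = 0 (b = 0/(-6) = 0*(-⅙) = 0)
B(q) = 1/q (B(q) = 1/(q + 0) = 1/q)
X = -690 (X = -345*2 = -5*138 = -690)
((B(-6) - 116) + X) + 337 = ((1/(-6) - 116) - 690) + 337 = ((-⅙ - 116) - 690) + 337 = (-697/6 - 690) + 337 = -4837/6 + 337 = -2815/6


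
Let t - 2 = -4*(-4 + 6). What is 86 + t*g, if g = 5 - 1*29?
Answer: 230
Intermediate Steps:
g = -24 (g = 5 - 29 = -24)
t = -6 (t = 2 - 4*(-4 + 6) = 2 - 4*2 = 2 - 8 = -6)
86 + t*g = 86 - 6*(-24) = 86 + 144 = 230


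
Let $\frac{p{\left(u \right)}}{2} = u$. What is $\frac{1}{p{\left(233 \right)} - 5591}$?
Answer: $- \frac{1}{5125} \approx -0.00019512$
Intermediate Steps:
$p{\left(u \right)} = 2 u$
$\frac{1}{p{\left(233 \right)} - 5591} = \frac{1}{2 \cdot 233 - 5591} = \frac{1}{466 + \left(-21073 + 15482\right)} = \frac{1}{466 - 5591} = \frac{1}{-5125} = - \frac{1}{5125}$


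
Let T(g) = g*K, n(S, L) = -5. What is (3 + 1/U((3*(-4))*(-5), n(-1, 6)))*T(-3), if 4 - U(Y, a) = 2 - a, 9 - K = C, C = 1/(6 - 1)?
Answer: -352/5 ≈ -70.400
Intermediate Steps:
C = ⅕ (C = 1/5 = ⅕ ≈ 0.20000)
K = 44/5 (K = 9 - 1*⅕ = 9 - ⅕ = 44/5 ≈ 8.8000)
U(Y, a) = 2 + a (U(Y, a) = 4 - (2 - a) = 4 + (-2 + a) = 2 + a)
T(g) = 44*g/5 (T(g) = g*(44/5) = 44*g/5)
(3 + 1/U((3*(-4))*(-5), n(-1, 6)))*T(-3) = (3 + 1/(2 - 5))*((44/5)*(-3)) = (3 + 1/(-3))*(-132/5) = (3 - ⅓)*(-132/5) = (8/3)*(-132/5) = -352/5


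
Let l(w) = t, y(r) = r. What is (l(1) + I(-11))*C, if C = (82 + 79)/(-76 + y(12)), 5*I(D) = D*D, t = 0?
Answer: -19481/320 ≈ -60.878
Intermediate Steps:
I(D) = D²/5 (I(D) = (D*D)/5 = D²/5)
C = -161/64 (C = (82 + 79)/(-76 + 12) = 161/(-64) = 161*(-1/64) = -161/64 ≈ -2.5156)
l(w) = 0
(l(1) + I(-11))*C = (0 + (⅕)*(-11)²)*(-161/64) = (0 + (⅕)*121)*(-161/64) = (0 + 121/5)*(-161/64) = (121/5)*(-161/64) = -19481/320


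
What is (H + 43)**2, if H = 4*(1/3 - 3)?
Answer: 9409/9 ≈ 1045.4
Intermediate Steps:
H = -32/3 (H = 4*(1/3 - 3) = 4*(-8/3) = -32/3 ≈ -10.667)
(H + 43)**2 = (-32/3 + 43)**2 = (97/3)**2 = 9409/9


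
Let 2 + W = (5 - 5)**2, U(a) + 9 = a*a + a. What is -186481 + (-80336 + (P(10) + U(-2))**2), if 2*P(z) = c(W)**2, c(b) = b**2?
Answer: -266816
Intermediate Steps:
U(a) = -9 + a + a**2 (U(a) = -9 + (a*a + a) = -9 + (a**2 + a) = -9 + (a + a**2) = -9 + a + a**2)
W = -2 (W = -2 + (5 - 5)**2 = -2 + 0**2 = -2 + 0 = -2)
P(z) = 8 (P(z) = ((-2)**2)**2/2 = (1/2)*4**2 = (1/2)*16 = 8)
-186481 + (-80336 + (P(10) + U(-2))**2) = -186481 + (-80336 + (8 + (-9 - 2 + (-2)**2))**2) = -186481 + (-80336 + (8 + (-9 - 2 + 4))**2) = -186481 + (-80336 + (8 - 7)**2) = -186481 + (-80336 + 1**2) = -186481 + (-80336 + 1) = -186481 - 80335 = -266816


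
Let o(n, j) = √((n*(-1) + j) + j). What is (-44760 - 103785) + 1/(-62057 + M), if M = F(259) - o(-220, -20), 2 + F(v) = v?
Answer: -9455482985395/63653997 + √5/636539970 ≈ -1.4855e+5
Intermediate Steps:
o(n, j) = √(-n + 2*j) (o(n, j) = √((-n + j) + j) = √((j - n) + j) = √(-n + 2*j))
F(v) = -2 + v
M = 257 - 6*√5 (M = (-2 + 259) - √(-1*(-220) + 2*(-20)) = 257 - √(220 - 40) = 257 - √180 = 257 - 6*√5 ≈ 243.58)
(-44760 - 103785) + 1/(-62057 + M) = (-44760 - 103785) + 1/(-62057 + (257 - 6*√5)) = -148545 + 1/(-61800 - 6*√5)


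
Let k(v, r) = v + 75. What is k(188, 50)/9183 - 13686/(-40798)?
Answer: 68204206/187324017 ≈ 0.36410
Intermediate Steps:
k(v, r) = 75 + v
k(188, 50)/9183 - 13686/(-40798) = (75 + 188)/9183 - 13686/(-40798) = 263*(1/9183) - 13686*(-1/40798) = 263/9183 + 6843/20399 = 68204206/187324017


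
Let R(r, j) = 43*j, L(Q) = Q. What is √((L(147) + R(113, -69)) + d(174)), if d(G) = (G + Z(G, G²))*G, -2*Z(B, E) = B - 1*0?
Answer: √12318 ≈ 110.99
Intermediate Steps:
Z(B, E) = -B/2 (Z(B, E) = -(B - 1*0)/2 = -(B + 0)/2 = -B/2)
d(G) = G²/2 (d(G) = (G - G/2)*G = (G/2)*G = G²/2)
√((L(147) + R(113, -69)) + d(174)) = √((147 + 43*(-69)) + (½)*174²) = √((147 - 2967) + (½)*30276) = √(-2820 + 15138) = √12318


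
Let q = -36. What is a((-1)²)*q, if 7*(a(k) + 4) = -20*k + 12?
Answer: 1296/7 ≈ 185.14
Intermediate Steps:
a(k) = -16/7 - 20*k/7 (a(k) = -4 + (-20*k + 12)/7 = -4 + (12 - 20*k)/7 = -4 + (12/7 - 20*k/7) = -16/7 - 20*k/7)
a((-1)²)*q = (-16/7 - 20/7*(-1)²)*(-36) = (-16/7 - 20/7*1)*(-36) = (-16/7 - 20/7)*(-36) = -36/7*(-36) = 1296/7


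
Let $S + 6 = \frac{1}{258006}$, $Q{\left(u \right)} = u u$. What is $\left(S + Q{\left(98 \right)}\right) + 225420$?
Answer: $\frac{60636054109}{258006} \approx 2.3502 \cdot 10^{5}$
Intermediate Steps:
$Q{\left(u \right)} = u^{2}$
$S = - \frac{1548035}{258006}$ ($S = -6 + \frac{1}{258006} = - \frac{1548035}{258006} \approx -6.0$)
$\left(S + Q{\left(98 \right)}\right) + 225420 = \left(- \frac{1548035}{258006} + 98^{2}\right) + 225420 = \left(- \frac{1548035}{258006} + 9604\right) + 225420 = \frac{2476341589}{258006} + 225420 = \frac{60636054109}{258006}$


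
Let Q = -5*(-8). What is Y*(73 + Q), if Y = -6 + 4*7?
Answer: 2486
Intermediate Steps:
Y = 22 (Y = -6 + 28 = 22)
Q = 40
Y*(73 + Q) = 22*(73 + 40) = 22*113 = 2486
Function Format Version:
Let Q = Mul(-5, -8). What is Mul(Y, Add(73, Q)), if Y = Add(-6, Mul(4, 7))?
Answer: 2486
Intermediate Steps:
Y = 22 (Y = Add(-6, 28) = 22)
Q = 40
Mul(Y, Add(73, Q)) = Mul(22, Add(73, 40)) = Mul(22, 113) = 2486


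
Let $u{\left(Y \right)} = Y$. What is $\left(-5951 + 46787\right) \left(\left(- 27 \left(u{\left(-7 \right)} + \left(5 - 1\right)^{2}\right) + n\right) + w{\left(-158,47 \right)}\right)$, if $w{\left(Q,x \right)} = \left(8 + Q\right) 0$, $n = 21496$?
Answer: $867887508$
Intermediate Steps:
$w{\left(Q,x \right)} = 0$
$\left(-5951 + 46787\right) \left(\left(- 27 \left(u{\left(-7 \right)} + \left(5 - 1\right)^{2}\right) + n\right) + w{\left(-158,47 \right)}\right) = \left(-5951 + 46787\right) \left(\left(- 27 \left(-7 + \left(5 - 1\right)^{2}\right) + 21496\right) + 0\right) = 40836 \left(\left(- 27 \left(-7 + 4^{2}\right) + 21496\right) + 0\right) = 40836 \left(\left(- 27 \left(-7 + 16\right) + 21496\right) + 0\right) = 40836 \left(\left(\left(-27\right) 9 + 21496\right) + 0\right) = 40836 \left(\left(-243 + 21496\right) + 0\right) = 40836 \left(21253 + 0\right) = 40836 \cdot 21253 = 867887508$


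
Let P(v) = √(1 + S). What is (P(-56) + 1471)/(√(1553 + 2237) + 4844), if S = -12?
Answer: (1471 + I*√11)/(4844 + √3790) ≈ 0.29986 + 0.00067609*I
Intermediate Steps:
P(v) = I*√11 (P(v) = √(1 - 12) = √(-11) = I*√11)
(P(-56) + 1471)/(√(1553 + 2237) + 4844) = (I*√11 + 1471)/(√(1553 + 2237) + 4844) = (1471 + I*√11)/(√3790 + 4844) = (1471 + I*√11)/(4844 + √3790)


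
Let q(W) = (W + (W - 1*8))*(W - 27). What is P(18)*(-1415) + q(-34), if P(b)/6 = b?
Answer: -148184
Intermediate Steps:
P(b) = 6*b
q(W) = (-27 + W)*(-8 + 2*W) (q(W) = (W + (W - 8))*(-27 + W) = (W + (-8 + W))*(-27 + W) = (-8 + 2*W)*(-27 + W) = (-27 + W)*(-8 + 2*W))
P(18)*(-1415) + q(-34) = (6*18)*(-1415) + (216 - 62*(-34) + 2*(-34)**2) = 108*(-1415) + (216 + 2108 + 2*1156) = -152820 + (216 + 2108 + 2312) = -152820 + 4636 = -148184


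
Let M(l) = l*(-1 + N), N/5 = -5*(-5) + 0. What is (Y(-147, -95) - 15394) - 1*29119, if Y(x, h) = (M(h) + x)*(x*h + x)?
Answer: -164851799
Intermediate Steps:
N = 125 (N = 5*(-5*(-5) + 0) = 5*(25 + 0) = 5*25 = 125)
M(l) = 124*l (M(l) = l*(-1 + 125) = l*124 = 124*l)
Y(x, h) = (x + 124*h)*(x + h*x) (Y(x, h) = (124*h + x)*(x*h + x) = (x + 124*h)*(h*x + x) = (x + 124*h)*(x + h*x))
(Y(-147, -95) - 15394) - 1*29119 = (-147*(-147 + 124*(-95) + 124*(-95)² - 95*(-147)) - 15394) - 1*29119 = (-147*(-147 - 11780 + 124*9025 + 13965) - 15394) - 29119 = (-147*(-147 - 11780 + 1119100 + 13965) - 15394) - 29119 = (-147*1121138 - 15394) - 29119 = (-164807286 - 15394) - 29119 = -164822680 - 29119 = -164851799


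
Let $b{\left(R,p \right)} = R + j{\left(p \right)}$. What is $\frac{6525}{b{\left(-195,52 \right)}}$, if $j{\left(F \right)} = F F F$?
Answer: $\frac{6525}{140413} \approx 0.04647$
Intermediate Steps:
$j{\left(F \right)} = F^{3}$ ($j{\left(F \right)} = F^{2} F = F^{3}$)
$b{\left(R,p \right)} = R + p^{3}$
$\frac{6525}{b{\left(-195,52 \right)}} = \frac{6525}{-195 + 52^{3}} = \frac{6525}{-195 + 140608} = \frac{6525}{140413}$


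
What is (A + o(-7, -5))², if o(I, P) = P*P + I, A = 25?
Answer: 1849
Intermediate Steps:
o(I, P) = I + P² (o(I, P) = P² + I = I + P²)
(A + o(-7, -5))² = (25 + (-7 + (-5)²))² = (25 + (-7 + 25))² = (25 + 18)² = 43² = 1849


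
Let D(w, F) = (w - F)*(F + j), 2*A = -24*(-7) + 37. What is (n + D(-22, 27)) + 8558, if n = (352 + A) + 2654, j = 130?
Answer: 7947/2 ≈ 3973.5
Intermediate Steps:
A = 205/2 (A = (-24*(-7) + 37)/2 = (168 + 37)/2 = (1/2)*205 = 205/2 ≈ 102.50)
D(w, F) = (130 + F)*(w - F) (D(w, F) = (w - F)*(F + 130) = (w - F)*(130 + F) = (130 + F)*(w - F))
n = 6217/2 (n = (352 + 205/2) + 2654 = 909/2 + 2654 = 6217/2 ≈ 3108.5)
(n + D(-22, 27)) + 8558 = (6217/2 + (-1*27**2 - 130*27 + 130*(-22) + 27*(-22))) + 8558 = (6217/2 + (-1*729 - 3510 - 2860 - 594)) + 8558 = (6217/2 + (-729 - 3510 - 2860 - 594)) + 8558 = (6217/2 - 7693) + 8558 = -9169/2 + 8558 = 7947/2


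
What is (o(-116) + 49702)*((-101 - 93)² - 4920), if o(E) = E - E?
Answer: 1626050632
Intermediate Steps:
o(E) = 0
(o(-116) + 49702)*((-101 - 93)² - 4920) = (0 + 49702)*((-101 - 93)² - 4920) = 49702*((-194)² - 4920) = 49702*(37636 - 4920) = 49702*32716 = 1626050632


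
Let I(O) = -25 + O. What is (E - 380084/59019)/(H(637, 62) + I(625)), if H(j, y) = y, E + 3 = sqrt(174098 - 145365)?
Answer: -557141/39070578 + sqrt(28733)/662 ≈ 0.24179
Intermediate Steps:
E = -3 + sqrt(28733) (E = -3 + sqrt(174098 - 145365) = -3 + sqrt(28733) ≈ 166.51)
(E - 380084/59019)/(H(637, 62) + I(625)) = ((-3 + sqrt(28733)) - 380084/59019)/(62 + (-25 + 625)) = ((-3 + sqrt(28733)) - 380084*1/59019)/(62 + 600) = ((-3 + sqrt(28733)) - 380084/59019)/662 = (-557141/59019 + sqrt(28733))*(1/662) = -557141/39070578 + sqrt(28733)/662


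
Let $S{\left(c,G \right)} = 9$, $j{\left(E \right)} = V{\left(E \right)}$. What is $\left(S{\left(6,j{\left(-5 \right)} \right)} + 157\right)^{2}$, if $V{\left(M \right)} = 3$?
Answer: $27556$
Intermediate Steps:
$j{\left(E \right)} = 3$
$\left(S{\left(6,j{\left(-5 \right)} \right)} + 157\right)^{2} = \left(9 + 157\right)^{2} = 166^{2} = 27556$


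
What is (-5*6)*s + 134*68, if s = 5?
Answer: 8962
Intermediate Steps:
(-5*6)*s + 134*68 = -5*6*5 + 134*68 = -30*5 + 9112 = -150 + 9112 = 8962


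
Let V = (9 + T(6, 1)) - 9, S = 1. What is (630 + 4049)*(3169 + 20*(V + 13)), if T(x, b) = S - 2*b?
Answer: 15950711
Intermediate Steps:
T(x, b) = 1 - 2*b
V = -1 (V = (9 + (1 - 2*1)) - 9 = (9 + (1 - 2)) - 9 = (9 - 1) - 9 = 8 - 9 = -1)
(630 + 4049)*(3169 + 20*(V + 13)) = (630 + 4049)*(3169 + 20*(-1 + 13)) = 4679*(3169 + 20*12) = 4679*(3169 + 240) = 4679*3409 = 15950711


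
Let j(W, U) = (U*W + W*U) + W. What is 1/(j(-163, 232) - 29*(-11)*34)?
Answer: -1/64949 ≈ -1.5397e-5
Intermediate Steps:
j(W, U) = W + 2*U*W (j(W, U) = (U*W + U*W) + W = 2*U*W + W = W + 2*U*W)
1/(j(-163, 232) - 29*(-11)*34) = 1/(-163*(1 + 2*232) - 29*(-11)*34) = 1/(-163*(1 + 464) + 319*34) = 1/(-163*465 + 10846) = 1/(-75795 + 10846) = 1/(-64949) = -1/64949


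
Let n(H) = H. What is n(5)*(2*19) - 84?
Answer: 106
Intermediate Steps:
n(5)*(2*19) - 84 = 5*(2*19) - 84 = 5*38 - 84 = 190 - 84 = 106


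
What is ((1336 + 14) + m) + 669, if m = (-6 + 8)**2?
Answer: 2023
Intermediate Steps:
m = 4 (m = 2**2 = 4)
((1336 + 14) + m) + 669 = ((1336 + 14) + 4) + 669 = (1350 + 4) + 669 = 1354 + 669 = 2023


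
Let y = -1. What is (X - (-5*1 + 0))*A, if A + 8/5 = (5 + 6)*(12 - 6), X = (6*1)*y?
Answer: -322/5 ≈ -64.400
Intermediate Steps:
X = -6 (X = (6*1)*(-1) = 6*(-1) = -6)
A = 322/5 (A = -8/5 + (5 + 6)*(12 - 6) = -8/5 + 11*6 = -8/5 + 66 = 322/5 ≈ 64.400)
(X - (-5*1 + 0))*A = (-6 - (-5*1 + 0))*(322/5) = (-6 - (-5 + 0))*(322/5) = (-6 - 1*(-5))*(322/5) = (-6 + 5)*(322/5) = -1*322/5 = -322/5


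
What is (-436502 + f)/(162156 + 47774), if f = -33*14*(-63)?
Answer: -203698/104965 ≈ -1.9406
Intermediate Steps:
f = 29106 (f = -462*(-63) = 29106)
(-436502 + f)/(162156 + 47774) = (-436502 + 29106)/(162156 + 47774) = -407396/209930 = -407396*1/209930 = -203698/104965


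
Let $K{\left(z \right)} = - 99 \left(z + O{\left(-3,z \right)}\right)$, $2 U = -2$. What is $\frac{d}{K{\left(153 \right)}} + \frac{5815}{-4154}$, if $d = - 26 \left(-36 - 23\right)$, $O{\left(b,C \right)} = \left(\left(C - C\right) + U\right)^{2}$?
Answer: $- \frac{47513863}{31665942} \approx -1.5005$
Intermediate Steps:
$U = -1$ ($U = \frac{1}{2} \left(-2\right) = -1$)
$O{\left(b,C \right)} = 1$ ($O{\left(b,C \right)} = \left(\left(C - C\right) - 1\right)^{2} = \left(0 - 1\right)^{2} = \left(-1\right)^{2} = 1$)
$K{\left(z \right)} = -99 - 99 z$ ($K{\left(z \right)} = - 99 \left(z + 1\right) = - 99 \left(1 + z\right) = -99 - 99 z$)
$d = 1534$ ($d = - 26 \left(-36 - 23\right) = \left(-26\right) \left(-59\right) = 1534$)
$\frac{d}{K{\left(153 \right)}} + \frac{5815}{-4154} = \frac{1534}{-99 - 15147} + \frac{5815}{-4154} = \frac{1534}{-99 - 15147} + 5815 \left(- \frac{1}{4154}\right) = \frac{1534}{-15246} - \frac{5815}{4154} = 1534 \left(- \frac{1}{15246}\right) - \frac{5815}{4154} = - \frac{767}{7623} - \frac{5815}{4154} = - \frac{47513863}{31665942}$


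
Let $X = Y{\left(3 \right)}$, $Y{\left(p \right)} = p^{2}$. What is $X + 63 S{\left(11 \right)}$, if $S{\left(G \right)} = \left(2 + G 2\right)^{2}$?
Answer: $36297$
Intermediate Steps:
$S{\left(G \right)} = \left(2 + 2 G\right)^{2}$
$X = 9$ ($X = 3^{2} = 9$)
$X + 63 S{\left(11 \right)} = 9 + 63 \cdot 4 \left(1 + 11\right)^{2} = 9 + 63 \cdot 4 \cdot 12^{2} = 9 + 63 \cdot 4 \cdot 144 = 9 + 63 \cdot 576 = 9 + 36288 = 36297$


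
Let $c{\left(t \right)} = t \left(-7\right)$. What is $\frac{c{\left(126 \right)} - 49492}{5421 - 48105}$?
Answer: $\frac{25187}{21342} \approx 1.1802$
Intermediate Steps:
$c{\left(t \right)} = - 7 t$
$\frac{c{\left(126 \right)} - 49492}{5421 - 48105} = \frac{\left(-7\right) 126 - 49492}{5421 - 48105} = \frac{-882 - 49492}{-42684} = \left(-50374\right) \left(- \frac{1}{42684}\right) = \frac{25187}{21342}$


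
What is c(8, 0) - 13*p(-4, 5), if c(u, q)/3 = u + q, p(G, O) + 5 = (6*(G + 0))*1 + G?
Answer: 453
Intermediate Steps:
p(G, O) = -5 + 7*G (p(G, O) = -5 + ((6*(G + 0))*1 + G) = -5 + ((6*G)*1 + G) = -5 + (6*G + G) = -5 + 7*G)
c(u, q) = 3*q + 3*u (c(u, q) = 3*(u + q) = 3*(q + u) = 3*q + 3*u)
c(8, 0) - 13*p(-4, 5) = (3*0 + 3*8) - 13*(-5 + 7*(-4)) = (0 + 24) - 13*(-5 - 28) = 24 - 13*(-33) = 24 + 429 = 453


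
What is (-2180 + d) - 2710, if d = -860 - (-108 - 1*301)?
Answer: -5341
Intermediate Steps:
d = -451 (d = -860 - (-108 - 301) = -860 - 1*(-409) = -860 + 409 = -451)
(-2180 + d) - 2710 = (-2180 - 451) - 2710 = -2631 - 2710 = -5341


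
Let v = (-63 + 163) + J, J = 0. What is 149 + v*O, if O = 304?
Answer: 30549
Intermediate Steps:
v = 100 (v = (-63 + 163) + 0 = 100 + 0 = 100)
149 + v*O = 149 + 100*304 = 149 + 30400 = 30549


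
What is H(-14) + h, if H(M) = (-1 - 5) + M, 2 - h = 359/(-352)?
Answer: -5977/352 ≈ -16.980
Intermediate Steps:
h = 1063/352 (h = 2 - 359/(-352) = 2 - 359*(-1)/352 = 2 - 1*(-359/352) = 2 + 359/352 = 1063/352 ≈ 3.0199)
H(M) = -6 + M
H(-14) + h = (-6 - 14) + 1063/352 = -20 + 1063/352 = -5977/352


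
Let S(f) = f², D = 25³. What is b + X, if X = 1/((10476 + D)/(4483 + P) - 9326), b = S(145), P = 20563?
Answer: 4910449592329/233552895 ≈ 21025.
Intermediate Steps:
D = 15625
b = 21025 (b = 145² = 21025)
X = -25046/233552895 (X = 1/((10476 + 15625)/(4483 + 20563) - 9326) = 1/(26101/25046 - 9326) = 1/(-233552895/25046) = -25046/233552895 ≈ -0.00010724)
b + X = 21025 - 25046/233552895 = 4910449592329/233552895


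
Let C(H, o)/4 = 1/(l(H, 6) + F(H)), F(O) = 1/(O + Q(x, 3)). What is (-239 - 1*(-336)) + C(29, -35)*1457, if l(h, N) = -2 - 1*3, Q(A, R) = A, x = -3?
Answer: -139015/129 ≈ -1077.6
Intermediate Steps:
l(h, N) = -5 (l(h, N) = -2 - 3 = -5)
F(O) = 1/(-3 + O) (F(O) = 1/(O - 3) = 1/(-3 + O))
C(H, o) = 4/(-5 + 1/(-3 + H))
(-239 - 1*(-336)) + C(29, -35)*1457 = (-239 - 1*(-336)) + (4*(3 - 1*29)/(-16 + 5*29))*1457 = (-239 + 336) + (4*(3 - 29)/(-16 + 145))*1457 = 97 + (4*(-26)/129)*1457 = 97 + (4*(1/129)*(-26))*1457 = 97 - 104/129*1457 = 97 - 151528/129 = -139015/129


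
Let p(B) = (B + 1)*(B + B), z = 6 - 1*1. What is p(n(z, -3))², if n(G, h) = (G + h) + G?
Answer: 12544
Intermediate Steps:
z = 5 (z = 6 - 1 = 5)
n(G, h) = h + 2*G
p(B) = 2*B*(1 + B) (p(B) = (1 + B)*(2*B) = 2*B*(1 + B))
p(n(z, -3))² = (2*(-3 + 2*5)*(1 + (-3 + 2*5)))² = (2*(-3 + 10)*(1 + (-3 + 10)))² = (2*7*(1 + 7))² = (2*7*8)² = 112² = 12544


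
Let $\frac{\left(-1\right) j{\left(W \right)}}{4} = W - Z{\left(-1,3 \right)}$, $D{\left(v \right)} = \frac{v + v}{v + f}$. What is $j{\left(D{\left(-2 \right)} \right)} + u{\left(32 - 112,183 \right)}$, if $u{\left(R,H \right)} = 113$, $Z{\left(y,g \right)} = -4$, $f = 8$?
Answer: $\frac{299}{3} \approx 99.667$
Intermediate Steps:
$D{\left(v \right)} = \frac{2 v}{8 + v}$ ($D{\left(v \right)} = \frac{v + v}{v + 8} = \frac{2 v}{8 + v}$)
$j{\left(W \right)} = -16 - 4 W$ ($j{\left(W \right)} = - 4 \left(W - -4\right) = - 4 \left(W + 4\right) = - 4 \left(4 + W\right) = -16 - 4 W$)
$j{\left(D{\left(-2 \right)} \right)} + u{\left(32 - 112,183 \right)} = \left(-16 - 4 \cdot 2 \left(-2\right) \frac{1}{8 - 2}\right) + 113 = \left(-16 - 4 \cdot 2 \left(-2\right) \frac{1}{6}\right) + 113 = \left(-16 - - \frac{8}{3}\right) + 113 = \left(-16 + \frac{8}{3}\right) + 113 = - \frac{40}{3} + 113 = \frac{299}{3}$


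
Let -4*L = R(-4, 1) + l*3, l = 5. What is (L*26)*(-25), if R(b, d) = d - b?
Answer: 3250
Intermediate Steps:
L = -5 (L = -((1 - 1*(-4)) + 5*3)/4 = -((1 + 4) + 15)/4 = -(5 + 15)/4 = -¼*20 = -5)
(L*26)*(-25) = -5*26*(-25) = -130*(-25) = 3250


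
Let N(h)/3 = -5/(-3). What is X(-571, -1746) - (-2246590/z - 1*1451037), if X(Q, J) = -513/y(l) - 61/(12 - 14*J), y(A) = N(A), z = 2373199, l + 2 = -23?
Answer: 421053853879763473/290194773720 ≈ 1.4509e+6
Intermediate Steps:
l = -25 (l = -2 - 23 = -25)
N(h) = 5 (N(h) = 3*(-5/(-3)) = 3*(-5*(-⅓)) = 3*(5/3) = 5)
y(A) = 5
X(Q, J) = -513/5 - 61/(12 - 14*J)
X(-571, -1746) - (-2246590/z - 1*1451037) = 7*(923 - 1026*(-1746))/(10*(-6 + 7*(-1746))) - (-2246590/2373199 - 1*1451037) = 7*(923 + 1791396)/(10*(-6 - 12222)) - (-2246590*1/2373199 - 1451037) = (7/10)*1792319/(-12228) - (-2246590/2373199 - 1451037) = (7/10)*(-1/12228)*1792319 - 1*(-3443601803953/2373199) = -12546233/122280 + 3443601803953/2373199 = 421053853879763473/290194773720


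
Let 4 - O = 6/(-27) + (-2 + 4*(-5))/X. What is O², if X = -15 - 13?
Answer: 187489/15876 ≈ 11.810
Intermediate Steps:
X = -28
O = 433/126 (O = 4 - (6/(-27) + (-2 + 4*(-5))/(-28)) = 4 - (6*(-1/27) + (-2 - 20)*(-1/28)) = 4 - (-2/9 - 22*(-1/28)) = 4 - (-2/9 + 11/14) = 4 - 1*71/126 = 4 - 71/126 = 433/126 ≈ 3.4365)
O² = (433/126)² = 187489/15876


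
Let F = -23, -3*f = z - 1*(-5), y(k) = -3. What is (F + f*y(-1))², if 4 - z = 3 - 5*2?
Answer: 49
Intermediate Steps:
z = 11 (z = 4 - (3 - 5*2) = 4 - (3 - 10) = 4 - 1*(-7) = 4 + 7 = 11)
f = -16/3 (f = -(11 - 1*(-5))/3 = -(11 + 5)/3 = -⅓*16 = -16/3 ≈ -5.3333)
(F + f*y(-1))² = (-23 - 16/3*(-3))² = (-23 + 16)² = (-7)² = 49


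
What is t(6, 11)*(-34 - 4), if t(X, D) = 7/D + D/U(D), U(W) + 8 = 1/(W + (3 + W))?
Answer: 62016/2189 ≈ 28.331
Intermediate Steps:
U(W) = -8 + 1/(3 + 2*W) (U(W) = -8 + 1/(W + (3 + W)) = -8 + 1/(3 + 2*W))
t(X, D) = 7/D + D*(3 + 2*D)/(-23 - 16*D) (t(X, D) = 7/D + D/(((-23 - 16*D)/(3 + 2*D))) = 7/D + D*((3 + 2*D)/(-23 - 16*D)) = 7/D + D*(3 + 2*D)/(-23 - 16*D))
t(6, 11)*(-34 - 4) = ((161 + 112*11 - 1*11²*(3 + 2*11))/(11*(23 + 16*11)))*(-34 - 4) = ((161 + 1232 - 1*121*(3 + 22))/(11*(23 + 176)))*(-38) = ((1/11)*(161 + 1232 - 1*121*25)/199)*(-38) = ((1/11)*(1/199)*(161 + 1232 - 3025))*(-38) = ((1/11)*(1/199)*(-1632))*(-38) = -1632/2189*(-38) = 62016/2189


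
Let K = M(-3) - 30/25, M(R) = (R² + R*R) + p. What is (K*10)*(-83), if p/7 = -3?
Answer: 3486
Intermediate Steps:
p = -21 (p = 7*(-3) = -21)
M(R) = -21 + 2*R² (M(R) = (R² + R*R) - 21 = (R² + R²) - 21 = 2*R² - 21 = -21 + 2*R²)
K = -21/5 (K = (-21 + 2*(-3)²) - 30/25 = (-21 + 2*9) - 30*1/25 = (-21 + 18) - 6/5 = -3 - 6/5 = -21/5 ≈ -4.2000)
(K*10)*(-83) = -21/5*10*(-83) = -42*(-83) = 3486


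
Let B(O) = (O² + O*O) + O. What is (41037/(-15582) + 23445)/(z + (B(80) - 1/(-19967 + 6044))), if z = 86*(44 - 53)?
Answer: 242179945839/125065464538 ≈ 1.9364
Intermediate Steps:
B(O) = O + 2*O² (B(O) = (O² + O²) + O = 2*O² + O = O + 2*O²)
z = -774 (z = 86*(-9) = -774)
(41037/(-15582) + 23445)/(z + (B(80) - 1/(-19967 + 6044))) = (41037/(-15582) + 23445)/(-774 + (80*(1 + 2*80) - 1/(-19967 + 6044))) = (41037*(-1/15582) + 23445)/(-774 + (80*(1 + 160) - 1/(-13923))) = (-13679/5194 + 23445)/(-774 + (80*161 - 1*(-1/13923))) = 121759651/(5194*(-774 + (12880 + 1/13923))) = 121759651/(5194*(-774 + 179328241/13923)) = 121759651/(5194*(168551839/13923)) = (121759651/5194)*(13923/168551839) = 242179945839/125065464538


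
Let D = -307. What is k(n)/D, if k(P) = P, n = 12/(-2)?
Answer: 6/307 ≈ 0.019544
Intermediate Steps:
n = -6 (n = 12*(-½) = -6)
k(n)/D = -6/(-307) = -6*(-1/307) = 6/307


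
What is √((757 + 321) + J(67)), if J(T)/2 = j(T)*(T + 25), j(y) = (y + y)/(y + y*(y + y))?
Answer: √2188470/45 ≈ 32.874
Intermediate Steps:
j(y) = 2*y/(y + 2*y²) (j(y) = (2*y)/(y + y*(2*y)) = (2*y)/(y + 2*y²) = 2*y/(y + 2*y²))
J(T) = 4*(25 + T)/(1 + 2*T) (J(T) = 2*((2/(1 + 2*T))*(T + 25)) = 2*((2/(1 + 2*T))*(25 + T)) = 2*(2*(25 + T)/(1 + 2*T)) = 4*(25 + T)/(1 + 2*T))
√((757 + 321) + J(67)) = √((757 + 321) + 4*(25 + 67)/(1 + 2*67)) = √(1078 + 4*92/(1 + 134)) = √(1078 + 4*92/135) = √(1078 + 4*(1/135)*92) = √(1078 + 368/135) = √(145898/135) = √2188470/45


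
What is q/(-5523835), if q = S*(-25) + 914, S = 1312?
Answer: 31886/5523835 ≈ 0.0057724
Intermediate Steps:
q = -31886 (q = 1312*(-25) + 914 = -32800 + 914 = -31886)
q/(-5523835) = -31886/(-5523835) = -31886*(-1/5523835) = 31886/5523835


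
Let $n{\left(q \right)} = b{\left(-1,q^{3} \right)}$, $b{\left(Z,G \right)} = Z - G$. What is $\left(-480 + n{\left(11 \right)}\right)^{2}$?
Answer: $3283344$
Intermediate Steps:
$n{\left(q \right)} = -1 - q^{3}$
$\left(-480 + n{\left(11 \right)}\right)^{2} = \left(-480 - 1332\right)^{2} = \left(-1812\right)^{2} = 3283344$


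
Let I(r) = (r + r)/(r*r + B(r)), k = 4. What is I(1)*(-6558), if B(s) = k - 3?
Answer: -6558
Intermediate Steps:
B(s) = 1 (B(s) = 4 - 3 = 1)
I(r) = 2*r/(1 + r²) (I(r) = (r + r)/(r*r + 1) = (2*r)/(r² + 1) = (2*r)/(1 + r²) = 2*r/(1 + r²))
I(1)*(-6558) = (2*1/(1 + 1²))*(-6558) = (2*1/(1 + 1))*(-6558) = (2*1/2)*(-6558) = (2*1*(½))*(-6558) = 1*(-6558) = -6558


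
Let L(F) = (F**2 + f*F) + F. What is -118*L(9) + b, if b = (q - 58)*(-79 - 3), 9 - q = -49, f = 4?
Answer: -14868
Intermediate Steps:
q = 58 (q = 9 - 1*(-49) = 9 + 49 = 58)
L(F) = F**2 + 5*F (L(F) = (F**2 + 4*F) + F = F**2 + 5*F)
b = 0 (b = (58 - 58)*(-79 - 3) = 0*(-82) = 0)
-118*L(9) + b = -1062*(5 + 9) + 0 = -1062*14 + 0 = -118*126 + 0 = -14868 + 0 = -14868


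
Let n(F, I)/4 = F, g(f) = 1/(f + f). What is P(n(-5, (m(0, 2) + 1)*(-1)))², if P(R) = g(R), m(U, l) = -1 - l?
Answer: 1/1600 ≈ 0.00062500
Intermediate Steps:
g(f) = 1/(2*f)
n(F, I) = 4*F
P(R) = 1/(2*R)
P(n(-5, (m(0, 2) + 1)*(-1)))² = (1/(2*((4*(-5)))))² = ((½)/(-20))² = ((½)*(-1/20))² = (-1/40)² = 1/1600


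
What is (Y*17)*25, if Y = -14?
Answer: -5950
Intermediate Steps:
(Y*17)*25 = -14*17*25 = -238*25 = -5950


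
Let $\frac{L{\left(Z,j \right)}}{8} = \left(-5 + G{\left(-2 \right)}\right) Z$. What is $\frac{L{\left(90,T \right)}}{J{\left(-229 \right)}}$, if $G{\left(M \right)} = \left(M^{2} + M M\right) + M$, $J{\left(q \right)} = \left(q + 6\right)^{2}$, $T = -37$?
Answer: $\frac{720}{49729} \approx 0.014478$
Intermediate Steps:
$J{\left(q \right)} = \left(6 + q\right)^{2}$
$G{\left(M \right)} = M + 2 M^{2}$ ($G{\left(M \right)} = \left(M^{2} + M^{2}\right) + M = 2 M^{2} + M = M + 2 M^{2}$)
$L{\left(Z,j \right)} = 8 Z$ ($L{\left(Z,j \right)} = 8 \left(-5 - 2 \left(1 + 2 \left(-2\right)\right)\right) Z = 8 \left(-5 - 2 \left(1 - 4\right)\right) Z = 8 \left(-5 - -6\right) Z = 8 \left(-5 + 6\right) Z = 8 \cdot 1 Z = 8 Z$)
$\frac{L{\left(90,T \right)}}{J{\left(-229 \right)}} = \frac{8 \cdot 90}{\left(6 - 229\right)^{2}} = \frac{720}{\left(-223\right)^{2}} = \frac{720}{49729}$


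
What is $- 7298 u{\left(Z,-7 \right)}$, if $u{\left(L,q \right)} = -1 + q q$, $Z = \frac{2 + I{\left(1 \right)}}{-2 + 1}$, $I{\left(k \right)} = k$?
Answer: $-350304$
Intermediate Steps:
$Z = -3$ ($Z = \frac{2 + 1}{-2 + 1} = \frac{3}{-1} = 3 \left(-1\right) = -3$)
$u{\left(L,q \right)} = -1 + q^{2}$
$- 7298 u{\left(Z,-7 \right)} = - 7298 \left(-1 + \left(-7\right)^{2}\right) = - 7298 \left(-1 + 49\right) = \left(-7298\right) 48 = -350304$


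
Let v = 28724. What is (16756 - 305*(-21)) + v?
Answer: 51885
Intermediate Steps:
(16756 - 305*(-21)) + v = (16756 - 305*(-21)) + 28724 = (16756 + 6405) + 28724 = 23161 + 28724 = 51885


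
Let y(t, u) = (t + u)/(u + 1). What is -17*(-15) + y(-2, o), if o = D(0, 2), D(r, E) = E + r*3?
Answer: 255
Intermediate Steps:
D(r, E) = E + 3*r
o = 2 (o = 2 + 3*0 = 2 + 0 = 2)
y(t, u) = (t + u)/(1 + u)
-17*(-15) + y(-2, o) = -17*(-15) + (-2 + 2)/(1 + 2) = 255 + 0/3 = 255 + (1/3)*0 = 255 + 0 = 255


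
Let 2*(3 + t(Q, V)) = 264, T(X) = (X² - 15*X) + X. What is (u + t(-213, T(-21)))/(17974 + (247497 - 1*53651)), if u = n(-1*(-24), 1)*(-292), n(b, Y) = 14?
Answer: -3959/211820 ≈ -0.018690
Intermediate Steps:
T(X) = X² - 14*X
t(Q, V) = 129 (t(Q, V) = -3 + (½)*264 = -3 + 132 = 129)
u = -4088 (u = 14*(-292) = -4088)
(u + t(-213, T(-21)))/(17974 + (247497 - 1*53651)) = (-4088 + 129)/(17974 + (247497 - 1*53651)) = -3959/(17974 + (247497 - 53651)) = -3959/(17974 + 193846) = -3959/211820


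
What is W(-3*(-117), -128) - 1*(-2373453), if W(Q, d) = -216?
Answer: 2373237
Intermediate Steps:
W(-3*(-117), -128) - 1*(-2373453) = -216 - 1*(-2373453) = -216 + 2373453 = 2373237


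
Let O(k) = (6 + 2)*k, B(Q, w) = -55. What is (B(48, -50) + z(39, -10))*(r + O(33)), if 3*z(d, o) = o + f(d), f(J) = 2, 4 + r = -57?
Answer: -35119/3 ≈ -11706.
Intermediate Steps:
r = -61 (r = -4 - 57 = -61)
O(k) = 8*k
z(d, o) = ⅔ + o/3 (z(d, o) = (o + 2)/3 = (2 + o)/3 = ⅔ + o/3)
(B(48, -50) + z(39, -10))*(r + O(33)) = (-55 + (⅔ + (⅓)*(-10)))*(-61 + 8*33) = (-55 + (⅔ - 10/3))*(-61 + 264) = (-55 - 8/3)*203 = -173/3*203 = -35119/3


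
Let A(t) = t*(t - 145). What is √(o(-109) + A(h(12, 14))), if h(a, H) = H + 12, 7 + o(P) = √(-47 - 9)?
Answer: √(-3101 + 2*I*√14) ≈ 0.06719 + 55.687*I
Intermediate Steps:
o(P) = -7 + 2*I*√14 (o(P) = -7 + √(-47 - 9) = -7 + √(-56) = -7 + 2*I*√14)
h(a, H) = 12 + H
A(t) = t*(-145 + t)
√(o(-109) + A(h(12, 14))) = √((-7 + 2*I*√14) + (12 + 14)*(-145 + (12 + 14))) = √((-7 + 2*I*√14) + 26*(-145 + 26)) = √((-7 + 2*I*√14) + 26*(-119)) = √((-7 + 2*I*√14) - 3094) = √(-3101 + 2*I*√14)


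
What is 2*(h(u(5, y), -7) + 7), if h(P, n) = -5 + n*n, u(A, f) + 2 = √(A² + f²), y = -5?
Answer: 102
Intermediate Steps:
u(A, f) = -2 + √(A² + f²)
h(P, n) = -5 + n²
2*(h(u(5, y), -7) + 7) = 2*((-5 + (-7)²) + 7) = 2*((-5 + 49) + 7) = 2*(44 + 7) = 2*51 = 102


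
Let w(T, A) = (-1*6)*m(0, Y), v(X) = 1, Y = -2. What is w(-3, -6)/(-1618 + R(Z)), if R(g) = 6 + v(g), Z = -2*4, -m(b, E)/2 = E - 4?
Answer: 8/179 ≈ 0.044693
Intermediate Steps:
m(b, E) = 8 - 2*E (m(b, E) = -2*(E - 4) = -2*(-4 + E) = 8 - 2*E)
Z = -8
w(T, A) = -72 (w(T, A) = (-1*6)*(8 - 2*(-2)) = -6*(8 + 4) = -6*12 = -72)
R(g) = 7 (R(g) = 6 + 1 = 7)
w(-3, -6)/(-1618 + R(Z)) = -72/(-1618 + 7) = -72/(-1611) = -72*(-1/1611) = 8/179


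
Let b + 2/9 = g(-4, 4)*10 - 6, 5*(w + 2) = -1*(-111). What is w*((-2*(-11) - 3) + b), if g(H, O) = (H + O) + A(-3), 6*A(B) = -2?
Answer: 1717/9 ≈ 190.78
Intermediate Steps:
w = 101/5 (w = -2 + (-1*(-111))/5 = -2 + (1/5)*111 = -2 + 111/5 = 101/5 ≈ 20.200)
A(B) = -1/3 (A(B) = (1/6)*(-2) = -1/3)
g(H, O) = -1/3 + H + O (g(H, O) = (H + O) - 1/3 = -1/3 + H + O)
b = -86/9 (b = -2/9 + ((-1/3 - 4 + 4)*10 - 6) = -2/9 + (-1/3*10 - 6) = -2/9 + (-10/3 - 6) = -2/9 - 28/3 = -86/9 ≈ -9.5556)
w*((-2*(-11) - 3) + b) = 101*((-2*(-11) - 3) - 86/9)/5 = 101*((22 - 3) - 86/9)/5 = 101*(19 - 86/9)/5 = (101/5)*(85/9) = 1717/9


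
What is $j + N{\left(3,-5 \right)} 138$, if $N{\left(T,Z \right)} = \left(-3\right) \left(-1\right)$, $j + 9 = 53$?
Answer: $458$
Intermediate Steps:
$j = 44$ ($j = -9 + 53 = 44$)
$N{\left(T,Z \right)} = 3$
$j + N{\left(3,-5 \right)} 138 = 44 + 3 \cdot 138 = 44 + 414 = 458$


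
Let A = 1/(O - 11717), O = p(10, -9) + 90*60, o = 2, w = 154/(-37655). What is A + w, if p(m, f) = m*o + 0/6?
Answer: -1007393/237113535 ≈ -0.0042486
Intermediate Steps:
w = -154/37655 (w = 154*(-1/37655) = -154/37655 ≈ -0.0040898)
p(m, f) = 2*m (p(m, f) = m*2 + 0/6 = 2*m + 0*(1/6) = 2*m + 0 = 2*m)
O = 5420 (O = 2*10 + 90*60 = 20 + 5400 = 5420)
A = -1/6297 (A = 1/(5420 - 11717) = 1/(-6297) = -1/6297 ≈ -0.00015881)
A + w = -1/6297 - 154/37655 = -1007393/237113535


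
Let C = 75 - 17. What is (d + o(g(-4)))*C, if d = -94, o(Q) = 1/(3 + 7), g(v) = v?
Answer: -27231/5 ≈ -5446.2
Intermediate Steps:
o(Q) = ⅒ (o(Q) = 1/10 = ⅒)
C = 58
(d + o(g(-4)))*C = (-94 + ⅒)*58 = -939/10*58 = -27231/5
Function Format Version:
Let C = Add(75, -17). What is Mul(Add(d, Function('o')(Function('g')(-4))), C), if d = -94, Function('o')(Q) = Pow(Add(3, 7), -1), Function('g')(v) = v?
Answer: Rational(-27231, 5) ≈ -5446.2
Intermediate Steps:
Function('o')(Q) = Rational(1, 10) (Function('o')(Q) = Pow(10, -1) = Rational(1, 10))
C = 58
Mul(Add(d, Function('o')(Function('g')(-4))), C) = Mul(Add(-94, Rational(1, 10)), 58) = Mul(Rational(-939, 10), 58) = Rational(-27231, 5)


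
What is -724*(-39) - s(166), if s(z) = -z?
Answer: 28402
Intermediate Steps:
-724*(-39) - s(166) = -724*(-39) - (-1)*166 = 28236 - 1*(-166) = 28236 + 166 = 28402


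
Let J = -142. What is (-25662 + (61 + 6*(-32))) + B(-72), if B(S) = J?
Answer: -25935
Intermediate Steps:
B(S) = -142
(-25662 + (61 + 6*(-32))) + B(-72) = (-25662 + (61 + 6*(-32))) - 142 = (-25662 + (61 - 192)) - 142 = (-25662 - 131) - 142 = -25793 - 142 = -25935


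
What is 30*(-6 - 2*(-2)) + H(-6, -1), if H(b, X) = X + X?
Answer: -62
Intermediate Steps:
H(b, X) = 2*X
30*(-6 - 2*(-2)) + H(-6, -1) = 30*(-6 - 2*(-2)) + 2*(-1) = 30*(-6 + 4) - 2 = 30*(-2) - 2 = -60 - 2 = -62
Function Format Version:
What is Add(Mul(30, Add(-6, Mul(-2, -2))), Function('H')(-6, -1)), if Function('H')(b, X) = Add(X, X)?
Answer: -62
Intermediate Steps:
Function('H')(b, X) = Mul(2, X)
Add(Mul(30, Add(-6, Mul(-2, -2))), Function('H')(-6, -1)) = Add(Mul(30, Add(-6, Mul(-2, -2))), Mul(2, -1)) = Add(Mul(30, Add(-6, 4)), -2) = Add(Mul(30, -2), -2) = Add(-60, -2) = -62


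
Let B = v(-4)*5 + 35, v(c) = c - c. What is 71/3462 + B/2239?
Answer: 280139/7751418 ≈ 0.036140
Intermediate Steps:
v(c) = 0
B = 35 (B = 0*5 + 35 = 0 + 35 = 35)
71/3462 + B/2239 = 71/3462 + 35/2239 = 280139/7751418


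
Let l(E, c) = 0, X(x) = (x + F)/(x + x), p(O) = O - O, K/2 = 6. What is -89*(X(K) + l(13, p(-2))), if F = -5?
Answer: -623/24 ≈ -25.958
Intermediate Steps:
K = 12 (K = 2*6 = 12)
p(O) = 0
X(x) = (-5 + x)/(2*x) (X(x) = (x - 5)/(x + x) = (-5 + x)/((2*x)) = (-5 + x)*(1/(2*x)) = (-5 + x)/(2*x))
-89*(X(K) + l(13, p(-2))) = -89*((½)*(-5 + 12)/12 + 0) = -89*((½)*(1/12)*7 + 0) = -89*(7/24 + 0) = -89*7/24 = -623/24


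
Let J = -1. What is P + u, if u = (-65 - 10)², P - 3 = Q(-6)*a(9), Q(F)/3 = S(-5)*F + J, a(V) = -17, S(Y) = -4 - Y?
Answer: 5985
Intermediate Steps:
Q(F) = -3 + 3*F (Q(F) = 3*((-4 - 1*(-5))*F - 1) = 3*((-4 + 5)*F - 1) = 3*(1*F - 1) = 3*(F - 1) = 3*(-1 + F) = -3 + 3*F)
P = 360 (P = 3 + (-3 + 3*(-6))*(-17) = 3 + (-3 - 18)*(-17) = 3 - 21*(-17) = 3 + 357 = 360)
u = 5625 (u = (-75)² = 5625)
P + u = 360 + 5625 = 5985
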